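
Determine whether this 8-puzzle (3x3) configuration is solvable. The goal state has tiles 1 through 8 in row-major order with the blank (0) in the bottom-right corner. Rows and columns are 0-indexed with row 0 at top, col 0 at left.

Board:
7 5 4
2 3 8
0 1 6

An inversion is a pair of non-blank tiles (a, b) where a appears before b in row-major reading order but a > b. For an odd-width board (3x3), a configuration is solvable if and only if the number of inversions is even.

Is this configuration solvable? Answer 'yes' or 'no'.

Inversions (pairs i<j in row-major order where tile[i] > tile[j] > 0): 17
17 is odd, so the puzzle is not solvable.

Answer: no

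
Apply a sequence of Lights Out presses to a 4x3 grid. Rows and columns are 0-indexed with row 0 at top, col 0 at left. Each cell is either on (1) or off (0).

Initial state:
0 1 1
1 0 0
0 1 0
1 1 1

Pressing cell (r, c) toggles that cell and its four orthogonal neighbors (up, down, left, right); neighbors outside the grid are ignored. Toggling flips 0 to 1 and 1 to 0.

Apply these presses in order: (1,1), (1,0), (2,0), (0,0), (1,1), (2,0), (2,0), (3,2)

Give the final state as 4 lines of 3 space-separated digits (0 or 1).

After press 1 at (1,1):
0 0 1
0 1 1
0 0 0
1 1 1

After press 2 at (1,0):
1 0 1
1 0 1
1 0 0
1 1 1

After press 3 at (2,0):
1 0 1
0 0 1
0 1 0
0 1 1

After press 4 at (0,0):
0 1 1
1 0 1
0 1 0
0 1 1

After press 5 at (1,1):
0 0 1
0 1 0
0 0 0
0 1 1

After press 6 at (2,0):
0 0 1
1 1 0
1 1 0
1 1 1

After press 7 at (2,0):
0 0 1
0 1 0
0 0 0
0 1 1

After press 8 at (3,2):
0 0 1
0 1 0
0 0 1
0 0 0

Answer: 0 0 1
0 1 0
0 0 1
0 0 0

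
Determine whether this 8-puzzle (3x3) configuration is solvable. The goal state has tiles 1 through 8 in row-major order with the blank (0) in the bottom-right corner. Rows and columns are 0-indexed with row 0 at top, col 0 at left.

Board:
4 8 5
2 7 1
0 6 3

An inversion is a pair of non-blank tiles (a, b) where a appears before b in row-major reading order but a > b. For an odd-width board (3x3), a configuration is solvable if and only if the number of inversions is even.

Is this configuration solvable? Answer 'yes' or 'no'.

Answer: no

Derivation:
Inversions (pairs i<j in row-major order where tile[i] > tile[j] > 0): 17
17 is odd, so the puzzle is not solvable.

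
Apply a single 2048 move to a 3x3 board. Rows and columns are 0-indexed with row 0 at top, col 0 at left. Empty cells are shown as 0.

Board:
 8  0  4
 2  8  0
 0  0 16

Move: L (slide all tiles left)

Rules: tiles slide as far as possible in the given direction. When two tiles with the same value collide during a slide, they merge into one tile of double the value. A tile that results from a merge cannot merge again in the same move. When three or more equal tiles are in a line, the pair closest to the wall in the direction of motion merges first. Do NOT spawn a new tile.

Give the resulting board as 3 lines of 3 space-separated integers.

Answer:  8  4  0
 2  8  0
16  0  0

Derivation:
Slide left:
row 0: [8, 0, 4] -> [8, 4, 0]
row 1: [2, 8, 0] -> [2, 8, 0]
row 2: [0, 0, 16] -> [16, 0, 0]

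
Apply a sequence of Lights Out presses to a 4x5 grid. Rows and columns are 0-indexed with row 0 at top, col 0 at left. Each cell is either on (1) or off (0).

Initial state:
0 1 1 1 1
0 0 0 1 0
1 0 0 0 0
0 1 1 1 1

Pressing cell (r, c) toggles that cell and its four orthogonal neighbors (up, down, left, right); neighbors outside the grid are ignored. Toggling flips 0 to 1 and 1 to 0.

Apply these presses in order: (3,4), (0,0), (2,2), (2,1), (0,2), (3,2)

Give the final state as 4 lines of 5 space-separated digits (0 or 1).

Answer: 1 1 0 0 1
1 1 0 1 0
0 0 1 1 1
0 1 1 1 0

Derivation:
After press 1 at (3,4):
0 1 1 1 1
0 0 0 1 0
1 0 0 0 1
0 1 1 0 0

After press 2 at (0,0):
1 0 1 1 1
1 0 0 1 0
1 0 0 0 1
0 1 1 0 0

After press 3 at (2,2):
1 0 1 1 1
1 0 1 1 0
1 1 1 1 1
0 1 0 0 0

After press 4 at (2,1):
1 0 1 1 1
1 1 1 1 0
0 0 0 1 1
0 0 0 0 0

After press 5 at (0,2):
1 1 0 0 1
1 1 0 1 0
0 0 0 1 1
0 0 0 0 0

After press 6 at (3,2):
1 1 0 0 1
1 1 0 1 0
0 0 1 1 1
0 1 1 1 0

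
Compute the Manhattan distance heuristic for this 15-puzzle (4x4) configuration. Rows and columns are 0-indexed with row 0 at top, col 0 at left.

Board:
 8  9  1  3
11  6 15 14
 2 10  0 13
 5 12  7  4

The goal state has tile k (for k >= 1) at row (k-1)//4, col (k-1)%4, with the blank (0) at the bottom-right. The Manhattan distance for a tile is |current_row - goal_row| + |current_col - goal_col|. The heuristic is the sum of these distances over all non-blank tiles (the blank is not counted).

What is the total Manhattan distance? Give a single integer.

Tile 8: at (0,0), goal (1,3), distance |0-1|+|0-3| = 4
Tile 9: at (0,1), goal (2,0), distance |0-2|+|1-0| = 3
Tile 1: at (0,2), goal (0,0), distance |0-0|+|2-0| = 2
Tile 3: at (0,3), goal (0,2), distance |0-0|+|3-2| = 1
Tile 11: at (1,0), goal (2,2), distance |1-2|+|0-2| = 3
Tile 6: at (1,1), goal (1,1), distance |1-1|+|1-1| = 0
Tile 15: at (1,2), goal (3,2), distance |1-3|+|2-2| = 2
Tile 14: at (1,3), goal (3,1), distance |1-3|+|3-1| = 4
Tile 2: at (2,0), goal (0,1), distance |2-0|+|0-1| = 3
Tile 10: at (2,1), goal (2,1), distance |2-2|+|1-1| = 0
Tile 13: at (2,3), goal (3,0), distance |2-3|+|3-0| = 4
Tile 5: at (3,0), goal (1,0), distance |3-1|+|0-0| = 2
Tile 12: at (3,1), goal (2,3), distance |3-2|+|1-3| = 3
Tile 7: at (3,2), goal (1,2), distance |3-1|+|2-2| = 2
Tile 4: at (3,3), goal (0,3), distance |3-0|+|3-3| = 3
Sum: 4 + 3 + 2 + 1 + 3 + 0 + 2 + 4 + 3 + 0 + 4 + 2 + 3 + 2 + 3 = 36

Answer: 36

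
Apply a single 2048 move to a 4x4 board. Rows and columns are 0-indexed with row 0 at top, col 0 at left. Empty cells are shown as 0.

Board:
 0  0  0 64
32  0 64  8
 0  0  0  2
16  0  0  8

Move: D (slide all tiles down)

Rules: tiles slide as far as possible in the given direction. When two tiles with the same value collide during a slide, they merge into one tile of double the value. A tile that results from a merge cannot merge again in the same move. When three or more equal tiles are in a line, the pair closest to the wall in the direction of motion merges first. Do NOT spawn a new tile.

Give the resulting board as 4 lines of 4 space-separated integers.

Slide down:
col 0: [0, 32, 0, 16] -> [0, 0, 32, 16]
col 1: [0, 0, 0, 0] -> [0, 0, 0, 0]
col 2: [0, 64, 0, 0] -> [0, 0, 0, 64]
col 3: [64, 8, 2, 8] -> [64, 8, 2, 8]

Answer:  0  0  0 64
 0  0  0  8
32  0  0  2
16  0 64  8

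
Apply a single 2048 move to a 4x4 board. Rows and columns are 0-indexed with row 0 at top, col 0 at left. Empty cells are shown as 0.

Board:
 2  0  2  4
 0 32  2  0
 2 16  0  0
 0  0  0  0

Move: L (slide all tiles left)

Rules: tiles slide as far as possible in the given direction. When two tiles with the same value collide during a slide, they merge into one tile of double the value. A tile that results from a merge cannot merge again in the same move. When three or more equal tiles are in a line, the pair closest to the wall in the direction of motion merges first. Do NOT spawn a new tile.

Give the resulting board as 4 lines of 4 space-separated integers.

Slide left:
row 0: [2, 0, 2, 4] -> [4, 4, 0, 0]
row 1: [0, 32, 2, 0] -> [32, 2, 0, 0]
row 2: [2, 16, 0, 0] -> [2, 16, 0, 0]
row 3: [0, 0, 0, 0] -> [0, 0, 0, 0]

Answer:  4  4  0  0
32  2  0  0
 2 16  0  0
 0  0  0  0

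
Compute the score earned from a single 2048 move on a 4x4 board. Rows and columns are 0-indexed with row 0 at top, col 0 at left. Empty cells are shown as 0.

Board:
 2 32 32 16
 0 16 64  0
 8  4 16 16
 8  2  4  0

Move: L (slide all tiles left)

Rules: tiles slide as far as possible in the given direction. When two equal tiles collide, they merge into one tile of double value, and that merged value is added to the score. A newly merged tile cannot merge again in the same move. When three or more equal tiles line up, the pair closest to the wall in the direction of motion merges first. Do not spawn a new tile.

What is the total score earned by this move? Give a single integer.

Slide left:
row 0: [2, 32, 32, 16] -> [2, 64, 16, 0]  score +64 (running 64)
row 1: [0, 16, 64, 0] -> [16, 64, 0, 0]  score +0 (running 64)
row 2: [8, 4, 16, 16] -> [8, 4, 32, 0]  score +32 (running 96)
row 3: [8, 2, 4, 0] -> [8, 2, 4, 0]  score +0 (running 96)
Board after move:
 2 64 16  0
16 64  0  0
 8  4 32  0
 8  2  4  0

Answer: 96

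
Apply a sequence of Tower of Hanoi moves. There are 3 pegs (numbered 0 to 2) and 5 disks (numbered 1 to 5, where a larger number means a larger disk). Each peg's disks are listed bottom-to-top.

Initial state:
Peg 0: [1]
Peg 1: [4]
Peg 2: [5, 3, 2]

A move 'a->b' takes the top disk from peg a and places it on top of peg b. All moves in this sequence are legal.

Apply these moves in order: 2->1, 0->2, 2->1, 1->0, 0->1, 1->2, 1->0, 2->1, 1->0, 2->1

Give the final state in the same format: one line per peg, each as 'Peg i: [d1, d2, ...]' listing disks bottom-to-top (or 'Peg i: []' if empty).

After move 1 (2->1):
Peg 0: [1]
Peg 1: [4, 2]
Peg 2: [5, 3]

After move 2 (0->2):
Peg 0: []
Peg 1: [4, 2]
Peg 2: [5, 3, 1]

After move 3 (2->1):
Peg 0: []
Peg 1: [4, 2, 1]
Peg 2: [5, 3]

After move 4 (1->0):
Peg 0: [1]
Peg 1: [4, 2]
Peg 2: [5, 3]

After move 5 (0->1):
Peg 0: []
Peg 1: [4, 2, 1]
Peg 2: [5, 3]

After move 6 (1->2):
Peg 0: []
Peg 1: [4, 2]
Peg 2: [5, 3, 1]

After move 7 (1->0):
Peg 0: [2]
Peg 1: [4]
Peg 2: [5, 3, 1]

After move 8 (2->1):
Peg 0: [2]
Peg 1: [4, 1]
Peg 2: [5, 3]

After move 9 (1->0):
Peg 0: [2, 1]
Peg 1: [4]
Peg 2: [5, 3]

After move 10 (2->1):
Peg 0: [2, 1]
Peg 1: [4, 3]
Peg 2: [5]

Answer: Peg 0: [2, 1]
Peg 1: [4, 3]
Peg 2: [5]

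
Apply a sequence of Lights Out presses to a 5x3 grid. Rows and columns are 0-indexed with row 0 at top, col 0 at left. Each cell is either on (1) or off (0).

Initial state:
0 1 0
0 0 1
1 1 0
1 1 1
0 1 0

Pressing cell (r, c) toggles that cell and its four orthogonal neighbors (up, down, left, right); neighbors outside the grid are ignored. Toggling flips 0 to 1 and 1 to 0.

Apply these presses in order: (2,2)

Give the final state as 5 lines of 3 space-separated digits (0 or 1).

Answer: 0 1 0
0 0 0
1 0 1
1 1 0
0 1 0

Derivation:
After press 1 at (2,2):
0 1 0
0 0 0
1 0 1
1 1 0
0 1 0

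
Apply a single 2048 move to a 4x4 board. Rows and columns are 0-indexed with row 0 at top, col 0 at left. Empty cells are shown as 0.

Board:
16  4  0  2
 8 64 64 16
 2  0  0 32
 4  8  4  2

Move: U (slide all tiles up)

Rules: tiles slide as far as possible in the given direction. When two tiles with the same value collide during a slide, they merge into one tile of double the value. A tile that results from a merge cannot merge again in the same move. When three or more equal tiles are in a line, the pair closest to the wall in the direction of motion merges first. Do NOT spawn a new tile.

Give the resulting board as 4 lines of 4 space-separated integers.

Slide up:
col 0: [16, 8, 2, 4] -> [16, 8, 2, 4]
col 1: [4, 64, 0, 8] -> [4, 64, 8, 0]
col 2: [0, 64, 0, 4] -> [64, 4, 0, 0]
col 3: [2, 16, 32, 2] -> [2, 16, 32, 2]

Answer: 16  4 64  2
 8 64  4 16
 2  8  0 32
 4  0  0  2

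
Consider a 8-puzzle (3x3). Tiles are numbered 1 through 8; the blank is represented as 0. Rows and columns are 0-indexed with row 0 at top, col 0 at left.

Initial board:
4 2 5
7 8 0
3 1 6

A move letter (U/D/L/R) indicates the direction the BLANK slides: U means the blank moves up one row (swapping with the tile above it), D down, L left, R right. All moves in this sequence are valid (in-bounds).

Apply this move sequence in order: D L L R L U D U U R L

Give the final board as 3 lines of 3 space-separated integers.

Answer: 0 2 5
4 8 6
7 3 1

Derivation:
After move 1 (D):
4 2 5
7 8 6
3 1 0

After move 2 (L):
4 2 5
7 8 6
3 0 1

After move 3 (L):
4 2 5
7 8 6
0 3 1

After move 4 (R):
4 2 5
7 8 6
3 0 1

After move 5 (L):
4 2 5
7 8 6
0 3 1

After move 6 (U):
4 2 5
0 8 6
7 3 1

After move 7 (D):
4 2 5
7 8 6
0 3 1

After move 8 (U):
4 2 5
0 8 6
7 3 1

After move 9 (U):
0 2 5
4 8 6
7 3 1

After move 10 (R):
2 0 5
4 8 6
7 3 1

After move 11 (L):
0 2 5
4 8 6
7 3 1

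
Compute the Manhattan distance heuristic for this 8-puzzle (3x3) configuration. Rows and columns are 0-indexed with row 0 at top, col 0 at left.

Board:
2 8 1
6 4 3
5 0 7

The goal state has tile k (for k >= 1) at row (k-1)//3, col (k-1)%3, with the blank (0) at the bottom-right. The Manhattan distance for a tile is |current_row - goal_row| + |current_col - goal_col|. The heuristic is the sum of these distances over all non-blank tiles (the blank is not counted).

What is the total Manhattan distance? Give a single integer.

Tile 2: (0,0)->(0,1) = 1
Tile 8: (0,1)->(2,1) = 2
Tile 1: (0,2)->(0,0) = 2
Tile 6: (1,0)->(1,2) = 2
Tile 4: (1,1)->(1,0) = 1
Tile 3: (1,2)->(0,2) = 1
Tile 5: (2,0)->(1,1) = 2
Tile 7: (2,2)->(2,0) = 2
Sum: 1 + 2 + 2 + 2 + 1 + 1 + 2 + 2 = 13

Answer: 13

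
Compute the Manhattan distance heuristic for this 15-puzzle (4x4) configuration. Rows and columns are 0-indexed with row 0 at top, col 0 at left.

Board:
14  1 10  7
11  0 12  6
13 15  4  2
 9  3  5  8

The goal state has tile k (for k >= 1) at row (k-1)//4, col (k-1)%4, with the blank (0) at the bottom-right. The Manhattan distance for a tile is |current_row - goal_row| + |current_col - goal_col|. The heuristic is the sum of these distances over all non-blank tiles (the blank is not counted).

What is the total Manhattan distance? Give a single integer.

Answer: 38

Derivation:
Tile 14: at (0,0), goal (3,1), distance |0-3|+|0-1| = 4
Tile 1: at (0,1), goal (0,0), distance |0-0|+|1-0| = 1
Tile 10: at (0,2), goal (2,1), distance |0-2|+|2-1| = 3
Tile 7: at (0,3), goal (1,2), distance |0-1|+|3-2| = 2
Tile 11: at (1,0), goal (2,2), distance |1-2|+|0-2| = 3
Tile 12: at (1,2), goal (2,3), distance |1-2|+|2-3| = 2
Tile 6: at (1,3), goal (1,1), distance |1-1|+|3-1| = 2
Tile 13: at (2,0), goal (3,0), distance |2-3|+|0-0| = 1
Tile 15: at (2,1), goal (3,2), distance |2-3|+|1-2| = 2
Tile 4: at (2,2), goal (0,3), distance |2-0|+|2-3| = 3
Tile 2: at (2,3), goal (0,1), distance |2-0|+|3-1| = 4
Tile 9: at (3,0), goal (2,0), distance |3-2|+|0-0| = 1
Tile 3: at (3,1), goal (0,2), distance |3-0|+|1-2| = 4
Tile 5: at (3,2), goal (1,0), distance |3-1|+|2-0| = 4
Tile 8: at (3,3), goal (1,3), distance |3-1|+|3-3| = 2
Sum: 4 + 1 + 3 + 2 + 3 + 2 + 2 + 1 + 2 + 3 + 4 + 1 + 4 + 4 + 2 = 38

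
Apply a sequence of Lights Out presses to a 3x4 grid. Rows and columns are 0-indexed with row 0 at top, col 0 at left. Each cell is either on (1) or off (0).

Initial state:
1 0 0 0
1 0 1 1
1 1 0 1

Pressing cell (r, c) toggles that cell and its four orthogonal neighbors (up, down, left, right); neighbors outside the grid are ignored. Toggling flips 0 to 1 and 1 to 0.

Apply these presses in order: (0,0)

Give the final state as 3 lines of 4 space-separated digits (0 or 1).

After press 1 at (0,0):
0 1 0 0
0 0 1 1
1 1 0 1

Answer: 0 1 0 0
0 0 1 1
1 1 0 1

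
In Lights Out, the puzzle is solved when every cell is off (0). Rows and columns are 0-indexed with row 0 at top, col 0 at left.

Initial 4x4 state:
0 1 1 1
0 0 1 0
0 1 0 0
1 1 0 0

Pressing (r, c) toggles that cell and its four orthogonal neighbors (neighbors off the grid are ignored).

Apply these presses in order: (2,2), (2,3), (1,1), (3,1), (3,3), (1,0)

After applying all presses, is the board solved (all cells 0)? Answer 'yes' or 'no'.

After press 1 at (2,2):
0 1 1 1
0 0 0 0
0 0 1 1
1 1 1 0

After press 2 at (2,3):
0 1 1 1
0 0 0 1
0 0 0 0
1 1 1 1

After press 3 at (1,1):
0 0 1 1
1 1 1 1
0 1 0 0
1 1 1 1

After press 4 at (3,1):
0 0 1 1
1 1 1 1
0 0 0 0
0 0 0 1

After press 5 at (3,3):
0 0 1 1
1 1 1 1
0 0 0 1
0 0 1 0

After press 6 at (1,0):
1 0 1 1
0 0 1 1
1 0 0 1
0 0 1 0

Lights still on: 8

Answer: no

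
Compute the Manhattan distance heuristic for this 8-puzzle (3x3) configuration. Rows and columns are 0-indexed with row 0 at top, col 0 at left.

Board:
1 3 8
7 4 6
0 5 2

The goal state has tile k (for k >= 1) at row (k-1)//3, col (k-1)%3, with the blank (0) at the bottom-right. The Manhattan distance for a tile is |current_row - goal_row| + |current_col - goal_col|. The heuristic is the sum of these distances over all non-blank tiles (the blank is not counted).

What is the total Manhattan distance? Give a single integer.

Answer: 10

Derivation:
Tile 1: (0,0)->(0,0) = 0
Tile 3: (0,1)->(0,2) = 1
Tile 8: (0,2)->(2,1) = 3
Tile 7: (1,0)->(2,0) = 1
Tile 4: (1,1)->(1,0) = 1
Tile 6: (1,2)->(1,2) = 0
Tile 5: (2,1)->(1,1) = 1
Tile 2: (2,2)->(0,1) = 3
Sum: 0 + 1 + 3 + 1 + 1 + 0 + 1 + 3 = 10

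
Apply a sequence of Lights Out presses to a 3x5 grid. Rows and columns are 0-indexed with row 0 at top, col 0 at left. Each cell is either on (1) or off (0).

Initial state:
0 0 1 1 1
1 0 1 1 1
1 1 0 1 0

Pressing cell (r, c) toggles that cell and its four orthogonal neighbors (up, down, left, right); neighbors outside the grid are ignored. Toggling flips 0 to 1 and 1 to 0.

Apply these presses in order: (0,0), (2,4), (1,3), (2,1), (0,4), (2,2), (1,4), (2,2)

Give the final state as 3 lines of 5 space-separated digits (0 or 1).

After press 1 at (0,0):
1 1 1 1 1
0 0 1 1 1
1 1 0 1 0

After press 2 at (2,4):
1 1 1 1 1
0 0 1 1 0
1 1 0 0 1

After press 3 at (1,3):
1 1 1 0 1
0 0 0 0 1
1 1 0 1 1

After press 4 at (2,1):
1 1 1 0 1
0 1 0 0 1
0 0 1 1 1

After press 5 at (0,4):
1 1 1 1 0
0 1 0 0 0
0 0 1 1 1

After press 6 at (2,2):
1 1 1 1 0
0 1 1 0 0
0 1 0 0 1

After press 7 at (1,4):
1 1 1 1 1
0 1 1 1 1
0 1 0 0 0

After press 8 at (2,2):
1 1 1 1 1
0 1 0 1 1
0 0 1 1 0

Answer: 1 1 1 1 1
0 1 0 1 1
0 0 1 1 0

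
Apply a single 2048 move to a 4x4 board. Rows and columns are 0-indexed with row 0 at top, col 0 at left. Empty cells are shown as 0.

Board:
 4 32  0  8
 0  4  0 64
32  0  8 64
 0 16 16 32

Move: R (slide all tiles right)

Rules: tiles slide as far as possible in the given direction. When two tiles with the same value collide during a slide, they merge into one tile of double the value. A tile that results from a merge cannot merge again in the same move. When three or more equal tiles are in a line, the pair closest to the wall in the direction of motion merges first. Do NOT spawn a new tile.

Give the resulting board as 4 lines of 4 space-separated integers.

Slide right:
row 0: [4, 32, 0, 8] -> [0, 4, 32, 8]
row 1: [0, 4, 0, 64] -> [0, 0, 4, 64]
row 2: [32, 0, 8, 64] -> [0, 32, 8, 64]
row 3: [0, 16, 16, 32] -> [0, 0, 32, 32]

Answer:  0  4 32  8
 0  0  4 64
 0 32  8 64
 0  0 32 32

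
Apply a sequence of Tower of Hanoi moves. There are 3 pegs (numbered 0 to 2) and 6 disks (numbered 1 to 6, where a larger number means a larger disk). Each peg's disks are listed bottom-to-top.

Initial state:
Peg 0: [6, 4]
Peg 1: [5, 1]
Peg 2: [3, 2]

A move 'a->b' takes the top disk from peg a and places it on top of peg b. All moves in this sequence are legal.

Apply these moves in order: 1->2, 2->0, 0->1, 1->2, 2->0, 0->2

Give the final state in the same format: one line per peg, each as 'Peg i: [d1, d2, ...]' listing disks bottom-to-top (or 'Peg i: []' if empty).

After move 1 (1->2):
Peg 0: [6, 4]
Peg 1: [5]
Peg 2: [3, 2, 1]

After move 2 (2->0):
Peg 0: [6, 4, 1]
Peg 1: [5]
Peg 2: [3, 2]

After move 3 (0->1):
Peg 0: [6, 4]
Peg 1: [5, 1]
Peg 2: [3, 2]

After move 4 (1->2):
Peg 0: [6, 4]
Peg 1: [5]
Peg 2: [3, 2, 1]

After move 5 (2->0):
Peg 0: [6, 4, 1]
Peg 1: [5]
Peg 2: [3, 2]

After move 6 (0->2):
Peg 0: [6, 4]
Peg 1: [5]
Peg 2: [3, 2, 1]

Answer: Peg 0: [6, 4]
Peg 1: [5]
Peg 2: [3, 2, 1]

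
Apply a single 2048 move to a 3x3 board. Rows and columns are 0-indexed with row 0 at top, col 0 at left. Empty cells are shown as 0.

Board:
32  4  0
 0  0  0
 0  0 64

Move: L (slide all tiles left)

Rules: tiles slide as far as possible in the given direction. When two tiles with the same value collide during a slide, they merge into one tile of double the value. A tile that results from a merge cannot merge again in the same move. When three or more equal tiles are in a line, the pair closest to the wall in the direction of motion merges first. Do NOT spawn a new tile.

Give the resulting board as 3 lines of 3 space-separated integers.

Answer: 32  4  0
 0  0  0
64  0  0

Derivation:
Slide left:
row 0: [32, 4, 0] -> [32, 4, 0]
row 1: [0, 0, 0] -> [0, 0, 0]
row 2: [0, 0, 64] -> [64, 0, 0]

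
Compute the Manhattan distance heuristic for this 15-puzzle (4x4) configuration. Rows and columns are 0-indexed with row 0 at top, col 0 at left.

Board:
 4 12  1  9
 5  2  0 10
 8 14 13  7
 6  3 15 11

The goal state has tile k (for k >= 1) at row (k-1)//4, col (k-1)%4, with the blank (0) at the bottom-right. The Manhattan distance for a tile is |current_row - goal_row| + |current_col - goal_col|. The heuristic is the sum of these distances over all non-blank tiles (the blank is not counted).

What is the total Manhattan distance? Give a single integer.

Answer: 37

Derivation:
Tile 4: (0,0)->(0,3) = 3
Tile 12: (0,1)->(2,3) = 4
Tile 1: (0,2)->(0,0) = 2
Tile 9: (0,3)->(2,0) = 5
Tile 5: (1,0)->(1,0) = 0
Tile 2: (1,1)->(0,1) = 1
Tile 10: (1,3)->(2,1) = 3
Tile 8: (2,0)->(1,3) = 4
Tile 14: (2,1)->(3,1) = 1
Tile 13: (2,2)->(3,0) = 3
Tile 7: (2,3)->(1,2) = 2
Tile 6: (3,0)->(1,1) = 3
Tile 3: (3,1)->(0,2) = 4
Tile 15: (3,2)->(3,2) = 0
Tile 11: (3,3)->(2,2) = 2
Sum: 3 + 4 + 2 + 5 + 0 + 1 + 3 + 4 + 1 + 3 + 2 + 3 + 4 + 0 + 2 = 37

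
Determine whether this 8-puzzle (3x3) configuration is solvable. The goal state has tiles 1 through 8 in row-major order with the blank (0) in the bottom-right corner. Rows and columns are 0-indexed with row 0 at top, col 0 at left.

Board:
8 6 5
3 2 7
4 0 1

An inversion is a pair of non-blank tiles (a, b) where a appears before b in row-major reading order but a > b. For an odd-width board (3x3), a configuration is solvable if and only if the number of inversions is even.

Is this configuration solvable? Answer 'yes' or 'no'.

Inversions (pairs i<j in row-major order where tile[i] > tile[j] > 0): 22
22 is even, so the puzzle is solvable.

Answer: yes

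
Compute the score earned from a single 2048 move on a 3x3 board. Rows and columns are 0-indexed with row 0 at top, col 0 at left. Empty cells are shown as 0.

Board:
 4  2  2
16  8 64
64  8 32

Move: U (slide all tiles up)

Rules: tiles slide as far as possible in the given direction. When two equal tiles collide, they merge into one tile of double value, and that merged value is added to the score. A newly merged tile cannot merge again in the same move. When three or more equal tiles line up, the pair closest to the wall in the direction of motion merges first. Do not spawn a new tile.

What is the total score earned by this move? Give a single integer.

Slide up:
col 0: [4, 16, 64] -> [4, 16, 64]  score +0 (running 0)
col 1: [2, 8, 8] -> [2, 16, 0]  score +16 (running 16)
col 2: [2, 64, 32] -> [2, 64, 32]  score +0 (running 16)
Board after move:
 4  2  2
16 16 64
64  0 32

Answer: 16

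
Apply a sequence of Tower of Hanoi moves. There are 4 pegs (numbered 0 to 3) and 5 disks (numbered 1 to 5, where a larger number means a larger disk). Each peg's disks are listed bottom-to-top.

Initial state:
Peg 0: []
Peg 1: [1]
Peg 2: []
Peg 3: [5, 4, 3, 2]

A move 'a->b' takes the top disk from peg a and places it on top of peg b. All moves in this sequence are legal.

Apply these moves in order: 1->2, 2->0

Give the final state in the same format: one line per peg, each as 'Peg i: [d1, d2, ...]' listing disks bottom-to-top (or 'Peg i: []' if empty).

After move 1 (1->2):
Peg 0: []
Peg 1: []
Peg 2: [1]
Peg 3: [5, 4, 3, 2]

After move 2 (2->0):
Peg 0: [1]
Peg 1: []
Peg 2: []
Peg 3: [5, 4, 3, 2]

Answer: Peg 0: [1]
Peg 1: []
Peg 2: []
Peg 3: [5, 4, 3, 2]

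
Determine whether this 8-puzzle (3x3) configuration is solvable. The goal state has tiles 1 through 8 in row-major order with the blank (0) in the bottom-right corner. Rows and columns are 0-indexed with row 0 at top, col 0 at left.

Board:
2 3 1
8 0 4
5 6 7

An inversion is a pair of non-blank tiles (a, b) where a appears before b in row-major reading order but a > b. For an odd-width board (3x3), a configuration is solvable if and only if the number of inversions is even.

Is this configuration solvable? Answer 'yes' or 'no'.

Inversions (pairs i<j in row-major order where tile[i] > tile[j] > 0): 6
6 is even, so the puzzle is solvable.

Answer: yes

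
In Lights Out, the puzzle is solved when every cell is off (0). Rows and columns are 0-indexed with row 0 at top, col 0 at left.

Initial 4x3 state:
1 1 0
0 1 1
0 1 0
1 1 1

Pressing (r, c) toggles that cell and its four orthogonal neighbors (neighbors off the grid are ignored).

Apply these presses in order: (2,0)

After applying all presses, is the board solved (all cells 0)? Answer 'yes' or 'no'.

Answer: no

Derivation:
After press 1 at (2,0):
1 1 0
1 1 1
1 0 0
0 1 1

Lights still on: 8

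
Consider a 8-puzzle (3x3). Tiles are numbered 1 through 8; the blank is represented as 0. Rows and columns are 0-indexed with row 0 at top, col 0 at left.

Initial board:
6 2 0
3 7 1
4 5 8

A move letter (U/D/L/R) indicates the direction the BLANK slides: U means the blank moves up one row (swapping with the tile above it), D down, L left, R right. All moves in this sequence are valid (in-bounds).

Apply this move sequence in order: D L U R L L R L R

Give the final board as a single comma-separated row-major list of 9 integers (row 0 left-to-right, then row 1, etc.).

Answer: 6, 0, 1, 3, 2, 7, 4, 5, 8

Derivation:
After move 1 (D):
6 2 1
3 7 0
4 5 8

After move 2 (L):
6 2 1
3 0 7
4 5 8

After move 3 (U):
6 0 1
3 2 7
4 5 8

After move 4 (R):
6 1 0
3 2 7
4 5 8

After move 5 (L):
6 0 1
3 2 7
4 5 8

After move 6 (L):
0 6 1
3 2 7
4 5 8

After move 7 (R):
6 0 1
3 2 7
4 5 8

After move 8 (L):
0 6 1
3 2 7
4 5 8

After move 9 (R):
6 0 1
3 2 7
4 5 8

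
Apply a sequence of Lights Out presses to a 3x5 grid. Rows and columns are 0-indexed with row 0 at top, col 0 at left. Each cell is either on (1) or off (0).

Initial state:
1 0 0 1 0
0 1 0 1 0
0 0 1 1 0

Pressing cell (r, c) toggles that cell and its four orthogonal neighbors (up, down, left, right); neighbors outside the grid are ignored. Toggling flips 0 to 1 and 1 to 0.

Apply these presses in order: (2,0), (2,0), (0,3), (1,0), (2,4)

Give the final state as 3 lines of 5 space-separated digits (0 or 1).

Answer: 0 0 1 0 1
1 0 0 0 1
1 0 1 0 1

Derivation:
After press 1 at (2,0):
1 0 0 1 0
1 1 0 1 0
1 1 1 1 0

After press 2 at (2,0):
1 0 0 1 0
0 1 0 1 0
0 0 1 1 0

After press 3 at (0,3):
1 0 1 0 1
0 1 0 0 0
0 0 1 1 0

After press 4 at (1,0):
0 0 1 0 1
1 0 0 0 0
1 0 1 1 0

After press 5 at (2,4):
0 0 1 0 1
1 0 0 0 1
1 0 1 0 1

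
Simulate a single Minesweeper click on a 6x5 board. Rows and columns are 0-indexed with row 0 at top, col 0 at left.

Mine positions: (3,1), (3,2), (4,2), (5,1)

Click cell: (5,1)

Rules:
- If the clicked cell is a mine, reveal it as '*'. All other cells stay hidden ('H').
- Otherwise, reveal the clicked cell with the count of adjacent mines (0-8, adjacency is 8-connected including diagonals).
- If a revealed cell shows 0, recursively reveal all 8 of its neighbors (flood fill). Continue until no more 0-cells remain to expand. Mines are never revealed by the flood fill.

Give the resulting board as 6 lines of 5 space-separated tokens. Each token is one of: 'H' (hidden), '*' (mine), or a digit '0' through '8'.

H H H H H
H H H H H
H H H H H
H H H H H
H H H H H
H * H H H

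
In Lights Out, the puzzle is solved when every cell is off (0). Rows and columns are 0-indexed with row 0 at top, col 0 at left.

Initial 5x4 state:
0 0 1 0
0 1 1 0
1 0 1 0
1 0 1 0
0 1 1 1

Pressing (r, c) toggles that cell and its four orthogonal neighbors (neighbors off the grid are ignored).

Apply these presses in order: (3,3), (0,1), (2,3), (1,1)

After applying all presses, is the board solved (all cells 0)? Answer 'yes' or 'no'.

After press 1 at (3,3):
0 0 1 0
0 1 1 0
1 0 1 1
1 0 0 1
0 1 1 0

After press 2 at (0,1):
1 1 0 0
0 0 1 0
1 0 1 1
1 0 0 1
0 1 1 0

After press 3 at (2,3):
1 1 0 0
0 0 1 1
1 0 0 0
1 0 0 0
0 1 1 0

After press 4 at (1,1):
1 0 0 0
1 1 0 1
1 1 0 0
1 0 0 0
0 1 1 0

Lights still on: 9

Answer: no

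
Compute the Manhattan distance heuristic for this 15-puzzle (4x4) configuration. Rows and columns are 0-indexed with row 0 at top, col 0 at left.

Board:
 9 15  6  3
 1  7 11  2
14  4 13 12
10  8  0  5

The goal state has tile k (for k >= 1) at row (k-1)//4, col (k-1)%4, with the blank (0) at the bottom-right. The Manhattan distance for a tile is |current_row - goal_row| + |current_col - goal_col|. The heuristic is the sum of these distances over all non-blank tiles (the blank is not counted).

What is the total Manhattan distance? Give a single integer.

Answer: 35

Derivation:
Tile 9: at (0,0), goal (2,0), distance |0-2|+|0-0| = 2
Tile 15: at (0,1), goal (3,2), distance |0-3|+|1-2| = 4
Tile 6: at (0,2), goal (1,1), distance |0-1|+|2-1| = 2
Tile 3: at (0,3), goal (0,2), distance |0-0|+|3-2| = 1
Tile 1: at (1,0), goal (0,0), distance |1-0|+|0-0| = 1
Tile 7: at (1,1), goal (1,2), distance |1-1|+|1-2| = 1
Tile 11: at (1,2), goal (2,2), distance |1-2|+|2-2| = 1
Tile 2: at (1,3), goal (0,1), distance |1-0|+|3-1| = 3
Tile 14: at (2,0), goal (3,1), distance |2-3|+|0-1| = 2
Tile 4: at (2,1), goal (0,3), distance |2-0|+|1-3| = 4
Tile 13: at (2,2), goal (3,0), distance |2-3|+|2-0| = 3
Tile 12: at (2,3), goal (2,3), distance |2-2|+|3-3| = 0
Tile 10: at (3,0), goal (2,1), distance |3-2|+|0-1| = 2
Tile 8: at (3,1), goal (1,3), distance |3-1|+|1-3| = 4
Tile 5: at (3,3), goal (1,0), distance |3-1|+|3-0| = 5
Sum: 2 + 4 + 2 + 1 + 1 + 1 + 1 + 3 + 2 + 4 + 3 + 0 + 2 + 4 + 5 = 35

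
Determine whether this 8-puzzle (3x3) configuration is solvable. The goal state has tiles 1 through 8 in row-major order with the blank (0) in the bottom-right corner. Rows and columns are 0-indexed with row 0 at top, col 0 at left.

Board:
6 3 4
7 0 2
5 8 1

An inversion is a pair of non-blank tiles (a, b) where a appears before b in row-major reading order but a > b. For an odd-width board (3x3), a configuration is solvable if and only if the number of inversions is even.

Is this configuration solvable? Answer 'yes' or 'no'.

Inversions (pairs i<j in row-major order where tile[i] > tile[j] > 0): 15
15 is odd, so the puzzle is not solvable.

Answer: no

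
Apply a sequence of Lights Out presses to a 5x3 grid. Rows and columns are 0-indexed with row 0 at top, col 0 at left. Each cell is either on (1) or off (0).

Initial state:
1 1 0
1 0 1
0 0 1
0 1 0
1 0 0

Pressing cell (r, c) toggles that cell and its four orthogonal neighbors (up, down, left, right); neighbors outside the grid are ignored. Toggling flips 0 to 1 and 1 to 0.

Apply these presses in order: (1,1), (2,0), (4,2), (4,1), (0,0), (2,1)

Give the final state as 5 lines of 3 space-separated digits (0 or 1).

Answer: 0 1 0
0 0 0
0 1 0
1 1 1
0 0 0

Derivation:
After press 1 at (1,1):
1 0 0
0 1 0
0 1 1
0 1 0
1 0 0

After press 2 at (2,0):
1 0 0
1 1 0
1 0 1
1 1 0
1 0 0

After press 3 at (4,2):
1 0 0
1 1 0
1 0 1
1 1 1
1 1 1

After press 4 at (4,1):
1 0 0
1 1 0
1 0 1
1 0 1
0 0 0

After press 5 at (0,0):
0 1 0
0 1 0
1 0 1
1 0 1
0 0 0

After press 6 at (2,1):
0 1 0
0 0 0
0 1 0
1 1 1
0 0 0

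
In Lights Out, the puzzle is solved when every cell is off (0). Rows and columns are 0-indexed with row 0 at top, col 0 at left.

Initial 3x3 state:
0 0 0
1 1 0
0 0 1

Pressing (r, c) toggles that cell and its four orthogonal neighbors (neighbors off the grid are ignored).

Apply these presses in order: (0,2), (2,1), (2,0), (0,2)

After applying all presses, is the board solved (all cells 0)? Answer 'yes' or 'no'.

Answer: yes

Derivation:
After press 1 at (0,2):
0 1 1
1 1 1
0 0 1

After press 2 at (2,1):
0 1 1
1 0 1
1 1 0

After press 3 at (2,0):
0 1 1
0 0 1
0 0 0

After press 4 at (0,2):
0 0 0
0 0 0
0 0 0

Lights still on: 0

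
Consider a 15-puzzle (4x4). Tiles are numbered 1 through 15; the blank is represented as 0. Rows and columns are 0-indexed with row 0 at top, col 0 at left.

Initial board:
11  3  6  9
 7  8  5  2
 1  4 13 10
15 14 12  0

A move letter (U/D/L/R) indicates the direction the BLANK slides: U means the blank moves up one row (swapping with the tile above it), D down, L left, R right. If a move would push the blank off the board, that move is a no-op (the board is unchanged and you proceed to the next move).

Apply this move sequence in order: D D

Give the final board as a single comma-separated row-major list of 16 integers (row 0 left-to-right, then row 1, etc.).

Answer: 11, 3, 6, 9, 7, 8, 5, 2, 1, 4, 13, 10, 15, 14, 12, 0

Derivation:
After move 1 (D):
11  3  6  9
 7  8  5  2
 1  4 13 10
15 14 12  0

After move 2 (D):
11  3  6  9
 7  8  5  2
 1  4 13 10
15 14 12  0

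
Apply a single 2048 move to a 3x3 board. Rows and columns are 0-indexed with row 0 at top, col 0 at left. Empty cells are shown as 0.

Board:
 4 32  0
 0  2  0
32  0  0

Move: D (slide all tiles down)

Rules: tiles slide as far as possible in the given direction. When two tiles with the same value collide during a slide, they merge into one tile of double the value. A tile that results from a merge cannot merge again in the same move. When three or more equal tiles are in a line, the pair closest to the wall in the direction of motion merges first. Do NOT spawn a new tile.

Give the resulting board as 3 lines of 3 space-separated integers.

Answer:  0  0  0
 4 32  0
32  2  0

Derivation:
Slide down:
col 0: [4, 0, 32] -> [0, 4, 32]
col 1: [32, 2, 0] -> [0, 32, 2]
col 2: [0, 0, 0] -> [0, 0, 0]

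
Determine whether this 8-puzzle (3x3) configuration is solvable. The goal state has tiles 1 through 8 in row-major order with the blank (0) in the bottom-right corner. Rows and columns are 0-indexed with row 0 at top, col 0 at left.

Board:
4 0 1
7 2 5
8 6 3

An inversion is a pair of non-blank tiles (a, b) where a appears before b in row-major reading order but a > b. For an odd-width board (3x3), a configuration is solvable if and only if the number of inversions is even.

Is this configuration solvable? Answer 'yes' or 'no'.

Inversions (pairs i<j in row-major order where tile[i] > tile[j] > 0): 11
11 is odd, so the puzzle is not solvable.

Answer: no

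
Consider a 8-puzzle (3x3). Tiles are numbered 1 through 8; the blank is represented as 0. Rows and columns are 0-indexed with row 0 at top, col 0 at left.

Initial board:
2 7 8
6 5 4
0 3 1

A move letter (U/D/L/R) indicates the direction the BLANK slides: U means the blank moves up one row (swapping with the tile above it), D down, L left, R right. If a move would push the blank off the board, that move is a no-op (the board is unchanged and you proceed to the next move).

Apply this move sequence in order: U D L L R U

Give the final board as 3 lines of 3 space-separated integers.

Answer: 2 7 8
6 0 4
3 5 1

Derivation:
After move 1 (U):
2 7 8
0 5 4
6 3 1

After move 2 (D):
2 7 8
6 5 4
0 3 1

After move 3 (L):
2 7 8
6 5 4
0 3 1

After move 4 (L):
2 7 8
6 5 4
0 3 1

After move 5 (R):
2 7 8
6 5 4
3 0 1

After move 6 (U):
2 7 8
6 0 4
3 5 1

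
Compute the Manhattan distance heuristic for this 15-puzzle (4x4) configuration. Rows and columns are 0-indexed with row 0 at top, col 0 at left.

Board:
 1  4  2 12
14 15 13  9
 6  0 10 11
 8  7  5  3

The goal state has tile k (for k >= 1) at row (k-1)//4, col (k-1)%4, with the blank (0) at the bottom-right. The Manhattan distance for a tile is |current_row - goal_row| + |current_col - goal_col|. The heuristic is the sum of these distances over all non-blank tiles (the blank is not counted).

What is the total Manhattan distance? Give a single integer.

Tile 1: at (0,0), goal (0,0), distance |0-0|+|0-0| = 0
Tile 4: at (0,1), goal (0,3), distance |0-0|+|1-3| = 2
Tile 2: at (0,2), goal (0,1), distance |0-0|+|2-1| = 1
Tile 12: at (0,3), goal (2,3), distance |0-2|+|3-3| = 2
Tile 14: at (1,0), goal (3,1), distance |1-3|+|0-1| = 3
Tile 15: at (1,1), goal (3,2), distance |1-3|+|1-2| = 3
Tile 13: at (1,2), goal (3,0), distance |1-3|+|2-0| = 4
Tile 9: at (1,3), goal (2,0), distance |1-2|+|3-0| = 4
Tile 6: at (2,0), goal (1,1), distance |2-1|+|0-1| = 2
Tile 10: at (2,2), goal (2,1), distance |2-2|+|2-1| = 1
Tile 11: at (2,3), goal (2,2), distance |2-2|+|3-2| = 1
Tile 8: at (3,0), goal (1,3), distance |3-1|+|0-3| = 5
Tile 7: at (3,1), goal (1,2), distance |3-1|+|1-2| = 3
Tile 5: at (3,2), goal (1,0), distance |3-1|+|2-0| = 4
Tile 3: at (3,3), goal (0,2), distance |3-0|+|3-2| = 4
Sum: 0 + 2 + 1 + 2 + 3 + 3 + 4 + 4 + 2 + 1 + 1 + 5 + 3 + 4 + 4 = 39

Answer: 39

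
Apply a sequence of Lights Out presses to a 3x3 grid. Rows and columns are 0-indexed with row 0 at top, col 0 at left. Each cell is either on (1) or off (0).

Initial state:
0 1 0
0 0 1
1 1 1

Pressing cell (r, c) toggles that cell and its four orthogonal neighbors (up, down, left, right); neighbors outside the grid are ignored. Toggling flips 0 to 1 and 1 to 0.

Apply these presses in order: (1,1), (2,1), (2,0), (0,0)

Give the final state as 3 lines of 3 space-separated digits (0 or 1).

Answer: 1 1 0
1 0 0
1 0 0

Derivation:
After press 1 at (1,1):
0 0 0
1 1 0
1 0 1

After press 2 at (2,1):
0 0 0
1 0 0
0 1 0

After press 3 at (2,0):
0 0 0
0 0 0
1 0 0

After press 4 at (0,0):
1 1 0
1 0 0
1 0 0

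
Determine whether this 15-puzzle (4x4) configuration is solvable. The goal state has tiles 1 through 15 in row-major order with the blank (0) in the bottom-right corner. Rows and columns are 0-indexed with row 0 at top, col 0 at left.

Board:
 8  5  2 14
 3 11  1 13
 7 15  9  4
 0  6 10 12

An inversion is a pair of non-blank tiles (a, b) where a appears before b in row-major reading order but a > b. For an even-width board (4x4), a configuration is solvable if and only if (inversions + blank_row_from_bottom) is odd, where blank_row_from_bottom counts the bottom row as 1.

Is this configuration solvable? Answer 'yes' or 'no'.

Inversions: 44
Blank is in row 3 (0-indexed from top), which is row 1 counting from the bottom (bottom = 1).
44 + 1 = 45, which is odd, so the puzzle is solvable.

Answer: yes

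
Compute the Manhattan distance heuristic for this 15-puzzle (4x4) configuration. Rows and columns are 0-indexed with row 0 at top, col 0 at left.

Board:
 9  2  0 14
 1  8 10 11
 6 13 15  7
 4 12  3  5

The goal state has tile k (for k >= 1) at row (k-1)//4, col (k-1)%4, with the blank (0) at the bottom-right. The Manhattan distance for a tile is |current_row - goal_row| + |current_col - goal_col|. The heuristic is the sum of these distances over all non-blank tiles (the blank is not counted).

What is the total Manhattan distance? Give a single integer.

Answer: 38

Derivation:
Tile 9: at (0,0), goal (2,0), distance |0-2|+|0-0| = 2
Tile 2: at (0,1), goal (0,1), distance |0-0|+|1-1| = 0
Tile 14: at (0,3), goal (3,1), distance |0-3|+|3-1| = 5
Tile 1: at (1,0), goal (0,0), distance |1-0|+|0-0| = 1
Tile 8: at (1,1), goal (1,3), distance |1-1|+|1-3| = 2
Tile 10: at (1,2), goal (2,1), distance |1-2|+|2-1| = 2
Tile 11: at (1,3), goal (2,2), distance |1-2|+|3-2| = 2
Tile 6: at (2,0), goal (1,1), distance |2-1|+|0-1| = 2
Tile 13: at (2,1), goal (3,0), distance |2-3|+|1-0| = 2
Tile 15: at (2,2), goal (3,2), distance |2-3|+|2-2| = 1
Tile 7: at (2,3), goal (1,2), distance |2-1|+|3-2| = 2
Tile 4: at (3,0), goal (0,3), distance |3-0|+|0-3| = 6
Tile 12: at (3,1), goal (2,3), distance |3-2|+|1-3| = 3
Tile 3: at (3,2), goal (0,2), distance |3-0|+|2-2| = 3
Tile 5: at (3,3), goal (1,0), distance |3-1|+|3-0| = 5
Sum: 2 + 0 + 5 + 1 + 2 + 2 + 2 + 2 + 2 + 1 + 2 + 6 + 3 + 3 + 5 = 38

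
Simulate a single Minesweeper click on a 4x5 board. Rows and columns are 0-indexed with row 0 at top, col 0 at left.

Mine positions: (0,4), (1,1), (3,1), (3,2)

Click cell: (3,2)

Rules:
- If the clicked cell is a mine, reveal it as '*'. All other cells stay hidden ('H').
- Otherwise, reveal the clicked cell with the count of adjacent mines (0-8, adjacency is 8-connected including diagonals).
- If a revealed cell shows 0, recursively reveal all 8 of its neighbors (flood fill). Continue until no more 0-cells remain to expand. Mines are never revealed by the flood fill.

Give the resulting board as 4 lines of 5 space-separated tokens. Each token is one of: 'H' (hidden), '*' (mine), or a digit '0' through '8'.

H H H H H
H H H H H
H H H H H
H H * H H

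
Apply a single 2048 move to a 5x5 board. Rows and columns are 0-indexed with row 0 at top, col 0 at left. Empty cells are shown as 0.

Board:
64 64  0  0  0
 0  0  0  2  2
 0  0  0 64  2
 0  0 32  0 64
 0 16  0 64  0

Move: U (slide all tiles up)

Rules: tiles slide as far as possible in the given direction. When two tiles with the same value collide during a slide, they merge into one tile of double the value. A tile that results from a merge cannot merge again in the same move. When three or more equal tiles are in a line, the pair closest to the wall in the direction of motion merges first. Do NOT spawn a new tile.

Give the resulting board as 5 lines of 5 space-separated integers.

Answer:  64  64  32   2   4
  0  16   0 128  64
  0   0   0   0   0
  0   0   0   0   0
  0   0   0   0   0

Derivation:
Slide up:
col 0: [64, 0, 0, 0, 0] -> [64, 0, 0, 0, 0]
col 1: [64, 0, 0, 0, 16] -> [64, 16, 0, 0, 0]
col 2: [0, 0, 0, 32, 0] -> [32, 0, 0, 0, 0]
col 3: [0, 2, 64, 0, 64] -> [2, 128, 0, 0, 0]
col 4: [0, 2, 2, 64, 0] -> [4, 64, 0, 0, 0]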